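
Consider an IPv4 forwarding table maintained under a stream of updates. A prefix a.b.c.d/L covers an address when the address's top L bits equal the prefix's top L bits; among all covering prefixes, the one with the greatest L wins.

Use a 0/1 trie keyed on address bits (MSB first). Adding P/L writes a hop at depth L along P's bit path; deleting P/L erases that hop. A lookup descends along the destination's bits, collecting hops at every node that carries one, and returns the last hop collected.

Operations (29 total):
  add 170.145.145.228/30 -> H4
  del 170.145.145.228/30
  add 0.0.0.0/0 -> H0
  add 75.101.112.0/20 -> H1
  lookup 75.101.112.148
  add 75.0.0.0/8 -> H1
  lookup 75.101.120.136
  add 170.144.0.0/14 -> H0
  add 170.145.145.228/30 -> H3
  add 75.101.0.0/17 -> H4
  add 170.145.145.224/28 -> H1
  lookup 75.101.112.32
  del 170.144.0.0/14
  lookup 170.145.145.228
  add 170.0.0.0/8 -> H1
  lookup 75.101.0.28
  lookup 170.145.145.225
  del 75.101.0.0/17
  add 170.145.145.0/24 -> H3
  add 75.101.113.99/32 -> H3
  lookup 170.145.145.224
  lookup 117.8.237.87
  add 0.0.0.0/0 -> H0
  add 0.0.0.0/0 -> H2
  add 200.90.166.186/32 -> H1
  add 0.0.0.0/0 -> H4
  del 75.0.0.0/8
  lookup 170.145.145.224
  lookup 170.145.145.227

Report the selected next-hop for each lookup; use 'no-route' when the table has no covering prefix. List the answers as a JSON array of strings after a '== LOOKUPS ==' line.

Trace:
  add 170.145.145.228/30 -> H4 at depth 30
  del 170.145.145.228/30 (clear depth 30)
  add 0.0.0.0/0 -> H0 at depth 0
  add 75.101.112.0/20 -> H1 at depth 20
  Q 75.101.112.148: descend 01001011011001010111 ; hops seen [H0,H1] ; pick H1
  add 75.0.0.0/8 -> H1 at depth 8
  Q 75.101.120.136: descend 01001011011001010111 ; hops seen [H0,H1,H1] ; pick H1
  add 170.144.0.0/14 -> H0 at depth 14
  add 170.145.145.228/30 -> H3 at depth 30
  add 75.101.0.0/17 -> H4 at depth 17
  add 170.145.145.224/28 -> H1 at depth 28
  Q 75.101.112.32: descend 01001011011001010111 ; hops seen [H0,H1,H4,H1] ; pick H1
  del 170.144.0.0/14 (clear depth 14)
  Q 170.145.145.228: descend 101010101001000110010001111001 ; hops seen [H0,H1,H3] ; pick H3
  add 170.0.0.0/8 -> H1 at depth 8
  Q 75.101.0.28: descend 01001011011001010 ; hops seen [H0,H1,H4] ; pick H4
  Q 170.145.145.225: descend 10101010100100011001000111100 ; hops seen [H0,H1,H1] ; pick H1
  del 75.101.0.0/17 (clear depth 17)
  add 170.145.145.0/24 -> H3 at depth 24
  add 75.101.113.99/32 -> H3 at depth 32
  Q 170.145.145.224: descend 10101010100100011001000111100 ; hops seen [H0,H1,H3,H1] ; pick H1
  Q 117.8.237.87: descend 01 ; hops seen [H0] ; pick H0
  add 0.0.0.0/0 -> H0 at depth 0
  add 0.0.0.0/0 -> H2 at depth 0
  add 200.90.166.186/32 -> H1 at depth 32
  add 0.0.0.0/0 -> H4 at depth 0
  del 75.0.0.0/8 (clear depth 8)
  Q 170.145.145.224: descend 10101010100100011001000111100 ; hops seen [H4,H1,H3,H1] ; pick H1
  Q 170.145.145.227: descend 10101010100100011001000111100 ; hops seen [H4,H1,H3,H1] ; pick H1

== LOOKUPS ==
["H1","H1","H1","H3","H4","H1","H1","H0","H1","H1"]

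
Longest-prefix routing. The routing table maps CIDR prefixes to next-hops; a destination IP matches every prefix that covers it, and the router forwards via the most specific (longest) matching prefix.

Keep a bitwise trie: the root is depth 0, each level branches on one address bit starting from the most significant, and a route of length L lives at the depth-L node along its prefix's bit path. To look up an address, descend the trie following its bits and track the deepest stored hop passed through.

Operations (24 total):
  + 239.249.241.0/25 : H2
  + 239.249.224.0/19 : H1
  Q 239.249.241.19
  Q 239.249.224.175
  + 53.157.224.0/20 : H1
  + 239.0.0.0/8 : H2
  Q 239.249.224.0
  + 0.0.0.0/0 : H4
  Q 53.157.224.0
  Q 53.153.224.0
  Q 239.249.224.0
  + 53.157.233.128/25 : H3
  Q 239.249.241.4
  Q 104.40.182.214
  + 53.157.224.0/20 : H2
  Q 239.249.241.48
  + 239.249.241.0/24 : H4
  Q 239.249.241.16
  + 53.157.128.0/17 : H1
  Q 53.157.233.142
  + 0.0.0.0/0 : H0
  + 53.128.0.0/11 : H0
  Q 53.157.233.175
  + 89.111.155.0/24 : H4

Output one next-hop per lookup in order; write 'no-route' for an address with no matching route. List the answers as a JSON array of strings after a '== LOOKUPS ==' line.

Process each operation:
  add 239.249.241.0/25 -> H2 at depth 25
  add 239.249.224.0/19 -> H1 at depth 19
  lookup 239.249.241.19: bits 1110111111111001111100010 walk d0:-→d1:-→d2:-→d3:-→d4:-→d5:-→d6:-→d7:-→d8:-→d9:-→d10:-→d11:-→d12:-→d13:-→d14:-→d15:-→d16:-→d17:-→d18:-→d19:H1→d20:-→d21:-→d22:-→d23:-→d24:-→d25:H2 -> H2
  lookup 239.249.224.175: bits 1110111111111001111 walk d0:-→d1:-→d2:-→d3:-→d4:-→d5:-→d6:-→d7:-→d8:-→d9:-→d10:-→d11:-→d12:-→d13:-→d14:-→d15:-→d16:-→d17:-→d18:-→d19:H1 -> H1
  add 53.157.224.0/20 -> H1 at depth 20
  add 239.0.0.0/8 -> H2 at depth 8
  lookup 239.249.224.0: bits 1110111111111001111 walk d0:-→d1:-→d2:-→d3:-→d4:-→d5:-→d6:-→d7:-→d8:H2→d9:-→d10:-→d11:-→d12:-→d13:-→d14:-→d15:-→d16:-→d17:-→d18:-→d19:H1 -> H1
  add 0.0.0.0/0 -> H4 at depth 0
  lookup 53.157.224.0: bits 00110101100111011110 walk d0:H4→d1:-→d2:-→d3:-→d4:-→d5:-→d6:-→d7:-→d8:-→d9:-→d10:-→d11:-→d12:-→d13:-→d14:-→d15:-→d16:-→d17:-→d18:-→d19:-→d20:H1 -> H1
  lookup 53.153.224.0: bits 0011010110011 walk d0:H4→d1:-→d2:-→d3:-→d4:-→d5:-→d6:-→d7:-→d8:-→d9:-→d10:-→d11:-→d12:-→d13:- -> H4
  lookup 239.249.224.0: bits 1110111111111001111 walk d0:H4→d1:-→d2:-→d3:-→d4:-→d5:-→d6:-→d7:-→d8:H2→d9:-→d10:-→d11:-→d12:-→d13:-→d14:-→d15:-→d16:-→d17:-→d18:-→d19:H1 -> H1
  add 53.157.233.128/25 -> H3 at depth 25
  lookup 239.249.241.4: bits 1110111111111001111100010 walk d0:H4→d1:-→d2:-→d3:-→d4:-→d5:-→d6:-→d7:-→d8:H2→d9:-→d10:-→d11:-→d12:-→d13:-→d14:-→d15:-→d16:-→d17:-→d18:-→d19:H1→d20:-→d21:-→d22:-→d23:-→d24:-→d25:H2 -> H2
  lookup 104.40.182.214: bits 0 walk d0:H4→d1:- -> H4
  add 53.157.224.0/20 -> H2 at depth 20
  lookup 239.249.241.48: bits 1110111111111001111100010 walk d0:H4→d1:-→d2:-→d3:-→d4:-→d5:-→d6:-→d7:-→d8:H2→d9:-→d10:-→d11:-→d12:-→d13:-→d14:-→d15:-→d16:-→d17:-→d18:-→d19:H1→d20:-→d21:-→d22:-→d23:-→d24:-→d25:H2 -> H2
  add 239.249.241.0/24 -> H4 at depth 24
  lookup 239.249.241.16: bits 1110111111111001111100010 walk d0:H4→d1:-→d2:-→d3:-→d4:-→d5:-→d6:-→d7:-→d8:H2→d9:-→d10:-→d11:-→d12:-→d13:-→d14:-→d15:-→d16:-→d17:-→d18:-→d19:H1→d20:-→d21:-→d22:-→d23:-→d24:H4→d25:H2 -> H2
  add 53.157.128.0/17 -> H1 at depth 17
  lookup 53.157.233.142: bits 0011010110011101111010011 walk d0:H4→d1:-→d2:-→d3:-→d4:-→d5:-→d6:-→d7:-→d8:-→d9:-→d10:-→d11:-→d12:-→d13:-→d14:-→d15:-→d16:-→d17:H1→d18:-→d19:-→d20:H2→d21:-→d22:-→d23:-→d24:-→d25:H3 -> H3
  add 0.0.0.0/0 -> H0 at depth 0
  add 53.128.0.0/11 -> H0 at depth 11
  lookup 53.157.233.175: bits 0011010110011101111010011 walk d0:H0→d1:-→d2:-→d3:-→d4:-→d5:-→d6:-→d7:-→d8:-→d9:-→d10:-→d11:H0→d12:-→d13:-→d14:-→d15:-→d16:-→d17:H1→d18:-→d19:-→d20:H2→d21:-→d22:-→d23:-→d24:-→d25:H3 -> H3
  add 89.111.155.0/24 -> H4 at depth 24

== LOOKUPS ==
["H2","H1","H1","H1","H4","H1","H2","H4","H2","H2","H3","H3"]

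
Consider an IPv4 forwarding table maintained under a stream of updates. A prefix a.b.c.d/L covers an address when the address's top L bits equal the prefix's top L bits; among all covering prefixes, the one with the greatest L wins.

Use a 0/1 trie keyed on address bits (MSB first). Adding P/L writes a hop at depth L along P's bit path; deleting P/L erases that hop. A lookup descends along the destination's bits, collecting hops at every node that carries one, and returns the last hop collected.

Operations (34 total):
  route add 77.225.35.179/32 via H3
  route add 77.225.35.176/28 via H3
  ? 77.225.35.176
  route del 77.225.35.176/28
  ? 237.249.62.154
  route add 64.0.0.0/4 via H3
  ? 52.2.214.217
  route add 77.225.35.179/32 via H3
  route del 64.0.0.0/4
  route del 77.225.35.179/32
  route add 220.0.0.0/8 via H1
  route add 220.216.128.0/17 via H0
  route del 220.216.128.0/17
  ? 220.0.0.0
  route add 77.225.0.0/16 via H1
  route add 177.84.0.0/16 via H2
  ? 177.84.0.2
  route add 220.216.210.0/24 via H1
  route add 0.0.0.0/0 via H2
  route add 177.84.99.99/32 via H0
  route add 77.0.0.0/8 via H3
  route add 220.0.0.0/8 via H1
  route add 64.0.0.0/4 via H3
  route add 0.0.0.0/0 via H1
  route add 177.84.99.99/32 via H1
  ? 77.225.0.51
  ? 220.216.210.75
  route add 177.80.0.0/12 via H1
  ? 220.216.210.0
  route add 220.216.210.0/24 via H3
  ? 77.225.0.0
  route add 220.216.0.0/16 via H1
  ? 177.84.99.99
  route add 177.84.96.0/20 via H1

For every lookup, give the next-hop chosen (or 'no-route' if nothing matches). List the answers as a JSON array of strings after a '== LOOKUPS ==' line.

Trace:
  + 77.225.35.179/32 (H3) depth=32
  + 77.225.35.176/28 (H3) depth=28
  ? 77.225.35.176  path d0:-→d1:-→d2:-→d3:-→d4:-→d5:-→d6:-→d7:-→d8:-→d9:-→d10:-→d11:-→d12:-→d13:-→d14:-→d15:-→d16:-→d17:-→d18:-→d19:-→d20:-→d21:-→d22:-→d23:-→d24:-→d25:-→d26:-→d27:-→d28:H3→d29:-→d30:-  best=H3
  del 77.225.35.176/28 (clear depth 28)
  ? 237.249.62.154  path d0:-  best=no-route
  + 64.0.0.0/4 (H3) depth=4
  ? 52.2.214.217  path d0:-→d1:-  best=no-route
  + 77.225.35.179/32 (H3) depth=32
  del 64.0.0.0/4 (clear depth 4)
  del 77.225.35.179/32 (clear depth 32)
  + 220.0.0.0/8 (H1) depth=8
  + 220.216.128.0/17 (H0) depth=17
  del 220.216.128.0/17 (clear depth 17)
  ? 220.0.0.0  path d0:-→d1:-→d2:-→d3:-→d4:-→d5:-→d6:-→d7:-→d8:H1  best=H1
  + 77.225.0.0/16 (H1) depth=16
  + 177.84.0.0/16 (H2) depth=16
  ? 177.84.0.2  path d0:-→d1:-→d2:-→d3:-→d4:-→d5:-→d6:-→d7:-→d8:-→d9:-→d10:-→d11:-→d12:-→d13:-→d14:-→d15:-→d16:H2  best=H2
  + 220.216.210.0/24 (H1) depth=24
  + 0.0.0.0/0 (H2) depth=0
  + 177.84.99.99/32 (H0) depth=32
  + 77.0.0.0/8 (H3) depth=8
  + 220.0.0.0/8 (H1) depth=8
  + 64.0.0.0/4 (H3) depth=4
  + 0.0.0.0/0 (H1) depth=0
  + 177.84.99.99/32 (H1) depth=32
  ? 77.225.0.51  path d0:H1→d1:-→d2:-→d3:-→d4:H3→d5:-→d6:-→d7:-→d8:H3→d9:-→d10:-→d11:-→d12:-→d13:-→d14:-→d15:-→d16:H1→d17:-→d18:-  best=H1
  ? 220.216.210.75  path d0:H1→d1:-→d2:-→d3:-→d4:-→d5:-→d6:-→d7:-→d8:H1→d9:-→d10:-→d11:-→d12:-→d13:-→d14:-→d15:-→d16:-→d17:-→d18:-→d19:-→d20:-→d21:-→d22:-→d23:-→d24:H1  best=H1
  + 177.80.0.0/12 (H1) depth=12
  ? 220.216.210.0  path d0:H1→d1:-→d2:-→d3:-→d4:-→d5:-→d6:-→d7:-→d8:H1→d9:-→d10:-→d11:-→d12:-→d13:-→d14:-→d15:-→d16:-→d17:-→d18:-→d19:-→d20:-→d21:-→d22:-→d23:-→d24:H1  best=H1
  + 220.216.210.0/24 (H3) depth=24
  ? 77.225.0.0  path d0:H1→d1:-→d2:-→d3:-→d4:H3→d5:-→d6:-→d7:-→d8:H3→d9:-→d10:-→d11:-→d12:-→d13:-→d14:-→d15:-→d16:H1→d17:-→d18:-  best=H1
  + 220.216.0.0/16 (H1) depth=16
  ? 177.84.99.99  path d0:H1→d1:-→d2:-→d3:-→d4:-→d5:-→d6:-→d7:-→d8:-→d9:-→d10:-→d11:-→d12:H1→d13:-→d14:-→d15:-→d16:H2→d17:-→d18:-→d19:-→d20:-→d21:-→d22:-→d23:-→d24:-→d25:-→d26:-→d27:-→d28:-→d29:-→d30:-→d31:-→d32:H1  best=H1
  + 177.84.96.0/20 (H1) depth=20

== LOOKUPS ==
["H3","no-route","no-route","H1","H2","H1","H1","H1","H1","H1"]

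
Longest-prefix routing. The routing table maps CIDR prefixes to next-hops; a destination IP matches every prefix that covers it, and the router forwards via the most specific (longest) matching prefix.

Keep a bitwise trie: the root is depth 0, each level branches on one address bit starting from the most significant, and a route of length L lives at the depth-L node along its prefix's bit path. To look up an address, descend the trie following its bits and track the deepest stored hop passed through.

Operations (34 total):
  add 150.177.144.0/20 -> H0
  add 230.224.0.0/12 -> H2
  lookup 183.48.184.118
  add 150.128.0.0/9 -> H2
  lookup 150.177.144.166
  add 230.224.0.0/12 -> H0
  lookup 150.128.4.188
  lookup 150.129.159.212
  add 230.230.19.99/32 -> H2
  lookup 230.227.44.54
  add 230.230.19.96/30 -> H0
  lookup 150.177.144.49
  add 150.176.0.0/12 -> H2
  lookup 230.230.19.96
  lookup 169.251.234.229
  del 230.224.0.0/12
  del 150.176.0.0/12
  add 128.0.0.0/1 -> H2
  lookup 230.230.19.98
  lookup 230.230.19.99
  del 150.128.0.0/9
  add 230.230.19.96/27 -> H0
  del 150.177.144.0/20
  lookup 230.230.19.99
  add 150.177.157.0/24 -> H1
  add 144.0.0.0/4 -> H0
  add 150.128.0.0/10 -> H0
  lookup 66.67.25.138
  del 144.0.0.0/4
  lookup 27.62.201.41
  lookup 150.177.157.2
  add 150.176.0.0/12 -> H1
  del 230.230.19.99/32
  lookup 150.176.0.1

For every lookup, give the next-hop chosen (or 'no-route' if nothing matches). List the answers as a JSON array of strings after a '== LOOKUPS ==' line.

Apply in order:
  + 150.177.144.0/20 (H0) depth=20
  + 230.224.0.0/12 (H2) depth=12
  Q 183.48.184.118: descend 10 ; hops seen [∅] ; pick no-route
  + 150.128.0.0/9 (H2) depth=9
  Q 150.177.144.166: descend 10010110101100011001 ; hops seen [H2,H0] ; pick H0
  + 230.224.0.0/12 (H0) depth=12
  Q 150.128.4.188: descend 1001011010 ; hops seen [H2] ; pick H2
  Q 150.129.159.212: descend 1001011010 ; hops seen [H2] ; pick H2
  + 230.230.19.99/32 (H2) depth=32
  Q 230.227.44.54: descend 1110011011100 ; hops seen [H0] ; pick H0
  + 230.230.19.96/30 (H0) depth=30
  Q 150.177.144.49: descend 10010110101100011001 ; hops seen [H2,H0] ; pick H0
  + 150.176.0.0/12 (H2) depth=12
  Q 230.230.19.96: descend 111001101110011000010011011000 ; hops seen [H0,H0] ; pick H0
  Q 169.251.234.229: descend 10 ; hops seen [∅] ; pick no-route
  del 230.224.0.0/12 (clear depth 12)
  del 150.176.0.0/12 (clear depth 12)
  + 128.0.0.0/1 (H2) depth=1
  Q 230.230.19.98: descend 1110011011100110000100110110001 ; hops seen [H2,H0] ; pick H0
  Q 230.230.19.99: descend 11100110111001100001001101100011 ; hops seen [H2,H0,H2] ; pick H2
  del 150.128.0.0/9 (clear depth 9)
  + 230.230.19.96/27 (H0) depth=27
  del 150.177.144.0/20 (clear depth 20)
  Q 230.230.19.99: descend 11100110111001100001001101100011 ; hops seen [H2,H0,H0,H2] ; pick H2
  + 150.177.157.0/24 (H1) depth=24
  + 144.0.0.0/4 (H0) depth=4
  + 150.128.0.0/10 (H0) depth=10
  Q 66.67.25.138: descend ε ; hops seen [∅] ; pick no-route
  del 144.0.0.0/4 (clear depth 4)
  Q 27.62.201.41: descend ε ; hops seen [∅] ; pick no-route
  Q 150.177.157.2: descend 100101101011000110011101 ; hops seen [H2,H0,H1] ; pick H1
  + 150.176.0.0/12 (H1) depth=12
  del 230.230.19.99/32 (clear depth 32)
  Q 150.176.0.1: descend 100101101011000 ; hops seen [H2,H0,H1] ; pick H1

== LOOKUPS ==
["no-route","H0","H2","H2","H0","H0","H0","no-route","H0","H2","H2","no-route","no-route","H1","H1"]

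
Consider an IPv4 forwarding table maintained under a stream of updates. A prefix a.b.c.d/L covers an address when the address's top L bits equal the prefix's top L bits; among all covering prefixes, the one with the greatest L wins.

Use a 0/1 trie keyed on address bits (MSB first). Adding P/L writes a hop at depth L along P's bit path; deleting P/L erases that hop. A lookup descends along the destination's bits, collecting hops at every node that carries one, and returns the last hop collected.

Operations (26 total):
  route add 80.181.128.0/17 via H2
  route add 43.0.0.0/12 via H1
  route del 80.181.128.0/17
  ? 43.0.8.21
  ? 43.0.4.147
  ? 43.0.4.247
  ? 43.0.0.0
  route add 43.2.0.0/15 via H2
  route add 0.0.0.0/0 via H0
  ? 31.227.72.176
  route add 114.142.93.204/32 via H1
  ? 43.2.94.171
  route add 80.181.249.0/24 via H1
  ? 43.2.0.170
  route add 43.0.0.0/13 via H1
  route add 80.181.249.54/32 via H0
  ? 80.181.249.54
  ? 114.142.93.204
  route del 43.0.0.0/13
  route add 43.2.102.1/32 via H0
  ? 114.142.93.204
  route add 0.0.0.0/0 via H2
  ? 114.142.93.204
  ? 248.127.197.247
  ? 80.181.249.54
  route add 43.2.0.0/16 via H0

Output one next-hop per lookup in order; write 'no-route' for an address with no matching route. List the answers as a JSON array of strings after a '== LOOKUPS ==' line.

Process each operation:
  add 80.181.128.0/17 -> H2 at depth 17
  add 43.0.0.0/12 -> H1 at depth 12
  - 80.181.128.0/17 clear@17
  lookup 43.0.8.21: bits 001010110000 walk d0:-→d1:-→d2:-→d3:-→d4:-→d5:-→d6:-→d7:-→d8:-→d9:-→d10:-→d11:-→d12:H1 -> H1
  lookup 43.0.4.147: bits 001010110000 walk d0:-→d1:-→d2:-→d3:-→d4:-→d5:-→d6:-→d7:-→d8:-→d9:-→d10:-→d11:-→d12:H1 -> H1
  lookup 43.0.4.247: bits 001010110000 walk d0:-→d1:-→d2:-→d3:-→d4:-→d5:-→d6:-→d7:-→d8:-→d9:-→d10:-→d11:-→d12:H1 -> H1
  lookup 43.0.0.0: bits 001010110000 walk d0:-→d1:-→d2:-→d3:-→d4:-→d5:-→d6:-→d7:-→d8:-→d9:-→d10:-→d11:-→d12:H1 -> H1
  add 43.2.0.0/15 -> H2 at depth 15
  add 0.0.0.0/0 -> H0 at depth 0
  lookup 31.227.72.176: bits 00 walk d0:H0→d1:-→d2:- -> H0
  add 114.142.93.204/32 -> H1 at depth 32
  lookup 43.2.94.171: bits 001010110000001 walk d0:H0→d1:-→d2:-→d3:-→d4:-→d5:-→d6:-→d7:-→d8:-→d9:-→d10:-→d11:-→d12:H1→d13:-→d14:-→d15:H2 -> H2
  add 80.181.249.0/24 -> H1 at depth 24
  lookup 43.2.0.170: bits 001010110000001 walk d0:H0→d1:-→d2:-→d3:-→d4:-→d5:-→d6:-→d7:-→d8:-→d9:-→d10:-→d11:-→d12:H1→d13:-→d14:-→d15:H2 -> H2
  add 43.0.0.0/13 -> H1 at depth 13
  add 80.181.249.54/32 -> H0 at depth 32
  lookup 80.181.249.54: bits 01010000101101011111100100110110 walk d0:H0→d1:-→d2:-→d3:-→d4:-→d5:-→d6:-→d7:-→d8:-→d9:-→d10:-→d11:-→d12:-→d13:-→d14:-→d15:-→d16:-→d17:-→d18:-→d19:-→d20:-→d21:-→d22:-→d23:-→d24:H1→d25:-→d26:-→d27:-→d28:-→d29:-→d30:-→d31:-→d32:H0 -> H0
  lookup 114.142.93.204: bits 01110010100011100101110111001100 walk d0:H0→d1:-→d2:-→d3:-→d4:-→d5:-→d6:-→d7:-→d8:-→d9:-→d10:-→d11:-→d12:-→d13:-→d14:-→d15:-→d16:-→d17:-→d18:-→d19:-→d20:-→d21:-→d22:-→d23:-→d24:-→d25:-→d26:-→d27:-→d28:-→d29:-→d30:-→d31:-→d32:H1 -> H1
  - 43.0.0.0/13 clear@13
  add 43.2.102.1/32 -> H0 at depth 32
  lookup 114.142.93.204: bits 01110010100011100101110111001100 walk d0:H0→d1:-→d2:-→d3:-→d4:-→d5:-→d6:-→d7:-→d8:-→d9:-→d10:-→d11:-→d12:-→d13:-→d14:-→d15:-→d16:-→d17:-→d18:-→d19:-→d20:-→d21:-→d22:-→d23:-→d24:-→d25:-→d26:-→d27:-→d28:-→d29:-→d30:-→d31:-→d32:H1 -> H1
  add 0.0.0.0/0 -> H2 at depth 0
  lookup 114.142.93.204: bits 01110010100011100101110111001100 walk d0:H2→d1:-→d2:-→d3:-→d4:-→d5:-→d6:-→d7:-→d8:-→d9:-→d10:-→d11:-→d12:-→d13:-→d14:-→d15:-→d16:-→d17:-→d18:-→d19:-→d20:-→d21:-→d22:-→d23:-→d24:-→d25:-→d26:-→d27:-→d28:-→d29:-→d30:-→d31:-→d32:H1 -> H1
  lookup 248.127.197.247: bits ε walk d0:H2 -> H2
  lookup 80.181.249.54: bits 01010000101101011111100100110110 walk d0:H2→d1:-→d2:-→d3:-→d4:-→d5:-→d6:-→d7:-→d8:-→d9:-→d10:-→d11:-→d12:-→d13:-→d14:-→d15:-→d16:-→d17:-→d18:-→d19:-→d20:-→d21:-→d22:-→d23:-→d24:H1→d25:-→d26:-→d27:-→d28:-→d29:-→d30:-→d31:-→d32:H0 -> H0
  add 43.2.0.0/16 -> H0 at depth 16

== LOOKUPS ==
["H1","H1","H1","H1","H0","H2","H2","H0","H1","H1","H1","H2","H0"]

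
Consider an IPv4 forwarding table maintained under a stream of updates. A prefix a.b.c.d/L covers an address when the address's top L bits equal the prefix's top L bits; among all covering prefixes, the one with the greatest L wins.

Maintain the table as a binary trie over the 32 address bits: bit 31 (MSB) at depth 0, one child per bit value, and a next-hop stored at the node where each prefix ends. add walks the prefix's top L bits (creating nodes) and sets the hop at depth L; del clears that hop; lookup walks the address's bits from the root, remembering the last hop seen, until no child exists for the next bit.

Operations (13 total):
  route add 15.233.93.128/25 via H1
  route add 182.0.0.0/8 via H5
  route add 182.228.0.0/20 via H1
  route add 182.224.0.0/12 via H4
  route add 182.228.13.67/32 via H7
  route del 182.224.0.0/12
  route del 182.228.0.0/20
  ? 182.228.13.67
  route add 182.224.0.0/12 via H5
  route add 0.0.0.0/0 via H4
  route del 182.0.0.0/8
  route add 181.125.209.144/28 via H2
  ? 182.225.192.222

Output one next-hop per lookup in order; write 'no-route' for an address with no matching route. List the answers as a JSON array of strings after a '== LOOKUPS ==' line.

Trace:
  + 15.233.93.128/25 (H1) depth=25
  + 182.0.0.0/8 (H5) depth=8
  + 182.228.0.0/20 (H1) depth=20
  + 182.224.0.0/12 (H4) depth=12
  + 182.228.13.67/32 (H7) depth=32
  - 182.224.0.0/12 clear@12
  - 182.228.0.0/20 clear@20
  lookup 182.228.13.67: bits 10110110111001000000110101000011 walk d0:-→d1:-→d2:-→d3:-→d4:-→d5:-→d6:-→d7:-→d8:H5→d9:-→d10:-→d11:-→d12:-→d13:-→d14:-→d15:-→d16:-→d17:-→d18:-→d19:-→d20:-→d21:-→d22:-→d23:-→d24:-→d25:-→d26:-→d27:-→d28:-→d29:-→d30:-→d31:-→d32:H7 -> H7
  + 182.224.0.0/12 (H5) depth=12
  + 0.0.0.0/0 (H4) depth=0
  - 182.0.0.0/8 clear@8
  + 181.125.209.144/28 (H2) depth=28
  lookup 182.225.192.222: bits 1011011011100 walk d0:H4→d1:-→d2:-→d3:-→d4:-→d5:-→d6:-→d7:-→d8:-→d9:-→d10:-→d11:-→d12:H5→d13:- -> H5

== LOOKUPS ==
["H7","H5"]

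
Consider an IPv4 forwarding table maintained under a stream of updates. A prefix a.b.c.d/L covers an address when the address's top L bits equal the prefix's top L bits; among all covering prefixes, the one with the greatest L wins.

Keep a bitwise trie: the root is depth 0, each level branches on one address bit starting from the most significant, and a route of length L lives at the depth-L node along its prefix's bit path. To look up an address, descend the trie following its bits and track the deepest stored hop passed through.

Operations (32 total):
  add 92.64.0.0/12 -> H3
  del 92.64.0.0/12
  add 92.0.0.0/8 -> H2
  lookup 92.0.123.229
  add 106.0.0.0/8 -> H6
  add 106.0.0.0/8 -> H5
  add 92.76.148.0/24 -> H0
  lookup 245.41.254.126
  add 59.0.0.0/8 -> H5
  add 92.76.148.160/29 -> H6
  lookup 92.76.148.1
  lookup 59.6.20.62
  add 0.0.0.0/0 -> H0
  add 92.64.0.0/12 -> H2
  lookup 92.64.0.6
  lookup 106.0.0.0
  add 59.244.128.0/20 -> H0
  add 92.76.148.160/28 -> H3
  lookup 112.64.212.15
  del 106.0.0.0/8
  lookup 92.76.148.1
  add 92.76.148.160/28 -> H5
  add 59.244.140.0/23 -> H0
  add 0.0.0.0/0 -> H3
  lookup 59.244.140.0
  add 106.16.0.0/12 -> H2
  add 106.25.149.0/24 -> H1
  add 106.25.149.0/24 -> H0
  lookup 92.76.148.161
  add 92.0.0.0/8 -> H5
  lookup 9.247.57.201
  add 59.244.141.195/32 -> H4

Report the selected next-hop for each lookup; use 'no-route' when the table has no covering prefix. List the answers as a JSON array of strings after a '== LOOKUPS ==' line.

Process each operation:
  + 92.64.0.0/12 (H3) depth=12
  del 92.64.0.0/12 (clear depth 12)
  + 92.0.0.0/8 (H2) depth=8
  Q 92.0.123.229: descend 010111000 ; hops seen [H2] ; pick H2
  + 106.0.0.0/8 (H6) depth=8
  + 106.0.0.0/8 (H5) depth=8
  + 92.76.148.0/24 (H0) depth=24
  Q 245.41.254.126: descend ε ; hops seen [∅] ; pick no-route
  + 59.0.0.0/8 (H5) depth=8
  + 92.76.148.160/29 (H6) depth=29
  Q 92.76.148.1: descend 010111000100110010010100 ; hops seen [H2,H0] ; pick H0
  Q 59.6.20.62: descend 00111011 ; hops seen [H5] ; pick H5
  + 0.0.0.0/0 (H0) depth=0
  + 92.64.0.0/12 (H2) depth=12
  Q 92.64.0.6: descend 010111000100 ; hops seen [H0,H2,H2] ; pick H2
  Q 106.0.0.0: descend 01101010 ; hops seen [H0,H5] ; pick H5
  + 59.244.128.0/20 (H0) depth=20
  + 92.76.148.160/28 (H3) depth=28
  Q 112.64.212.15: descend 011 ; hops seen [H0] ; pick H0
  del 106.0.0.0/8 (clear depth 8)
  Q 92.76.148.1: descend 010111000100110010010100 ; hops seen [H0,H2,H2,H0] ; pick H0
  + 92.76.148.160/28 (H5) depth=28
  + 59.244.140.0/23 (H0) depth=23
  + 0.0.0.0/0 (H3) depth=0
  Q 59.244.140.0: descend 00111011111101001000110 ; hops seen [H3,H5,H0,H0] ; pick H0
  + 106.16.0.0/12 (H2) depth=12
  + 106.25.149.0/24 (H1) depth=24
  + 106.25.149.0/24 (H0) depth=24
  Q 92.76.148.161: descend 01011100010011001001010010100 ; hops seen [H3,H2,H2,H0,H5,H6] ; pick H6
  + 92.0.0.0/8 (H5) depth=8
  Q 9.247.57.201: descend 00 ; hops seen [H3] ; pick H3
  + 59.244.141.195/32 (H4) depth=32

== LOOKUPS ==
["H2","no-route","H0","H5","H2","H5","H0","H0","H0","H6","H3"]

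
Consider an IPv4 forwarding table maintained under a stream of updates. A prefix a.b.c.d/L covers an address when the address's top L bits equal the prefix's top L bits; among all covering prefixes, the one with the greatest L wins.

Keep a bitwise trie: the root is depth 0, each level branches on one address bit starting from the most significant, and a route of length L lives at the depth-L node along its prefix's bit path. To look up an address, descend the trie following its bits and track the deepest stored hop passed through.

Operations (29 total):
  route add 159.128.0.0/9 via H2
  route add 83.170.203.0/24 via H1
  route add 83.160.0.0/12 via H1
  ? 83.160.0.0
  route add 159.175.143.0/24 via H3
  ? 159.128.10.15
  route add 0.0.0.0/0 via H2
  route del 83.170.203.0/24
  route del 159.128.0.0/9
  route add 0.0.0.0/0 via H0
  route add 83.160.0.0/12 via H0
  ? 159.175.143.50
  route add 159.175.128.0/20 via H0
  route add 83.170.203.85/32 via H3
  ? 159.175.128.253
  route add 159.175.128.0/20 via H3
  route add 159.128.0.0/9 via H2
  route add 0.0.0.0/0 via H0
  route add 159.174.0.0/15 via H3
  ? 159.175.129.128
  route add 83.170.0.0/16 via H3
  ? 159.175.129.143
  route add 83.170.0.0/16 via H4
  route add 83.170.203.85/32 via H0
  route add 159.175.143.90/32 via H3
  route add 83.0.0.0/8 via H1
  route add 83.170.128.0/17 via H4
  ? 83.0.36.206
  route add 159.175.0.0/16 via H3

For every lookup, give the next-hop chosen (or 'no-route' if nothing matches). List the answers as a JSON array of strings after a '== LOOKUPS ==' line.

Process each operation:
  + 159.128.0.0/9 (H2) depth=9
  + 83.170.203.0/24 (H1) depth=24
  + 83.160.0.0/12 (H1) depth=12
  lookup 83.160.0.0: bits 010100111010 walk d0:-→d1:-→d2:-→d3:-→d4:-→d5:-→d6:-→d7:-→d8:-→d9:-→d10:-→d11:-→d12:H1 -> H1
  + 159.175.143.0/24 (H3) depth=24
  lookup 159.128.10.15: bits 1001111110 walk d0:-→d1:-→d2:-→d3:-→d4:-→d5:-→d6:-→d7:-→d8:-→d9:H2→d10:- -> H2
  + 0.0.0.0/0 (H2) depth=0
  - 83.170.203.0/24 clear@24
  - 159.128.0.0/9 clear@9
  + 0.0.0.0/0 (H0) depth=0
  + 83.160.0.0/12 (H0) depth=12
  lookup 159.175.143.50: bits 100111111010111110001111 walk d0:H0→d1:-→d2:-→d3:-→d4:-→d5:-→d6:-→d7:-→d8:-→d9:-→d10:-→d11:-→d12:-→d13:-→d14:-→d15:-→d16:-→d17:-→d18:-→d19:-→d20:-→d21:-→d22:-→d23:-→d24:H3 -> H3
  + 159.175.128.0/20 (H0) depth=20
  + 83.170.203.85/32 (H3) depth=32
  lookup 159.175.128.253: bits 10011111101011111000 walk d0:H0→d1:-→d2:-→d3:-→d4:-→d5:-→d6:-→d7:-→d8:-→d9:-→d10:-→d11:-→d12:-→d13:-→d14:-→d15:-→d16:-→d17:-→d18:-→d19:-→d20:H0 -> H0
  + 159.175.128.0/20 (H3) depth=20
  + 159.128.0.0/9 (H2) depth=9
  + 0.0.0.0/0 (H0) depth=0
  + 159.174.0.0/15 (H3) depth=15
  lookup 159.175.129.128: bits 10011111101011111000 walk d0:H0→d1:-→d2:-→d3:-→d4:-→d5:-→d6:-→d7:-→d8:-→d9:H2→d10:-→d11:-→d12:-→d13:-→d14:-→d15:H3→d16:-→d17:-→d18:-→d19:-→d20:H3 -> H3
  + 83.170.0.0/16 (H3) depth=16
  lookup 159.175.129.143: bits 10011111101011111000 walk d0:H0→d1:-→d2:-→d3:-→d4:-→d5:-→d6:-→d7:-→d8:-→d9:H2→d10:-→d11:-→d12:-→d13:-→d14:-→d15:H3→d16:-→d17:-→d18:-→d19:-→d20:H3 -> H3
  + 83.170.0.0/16 (H4) depth=16
  + 83.170.203.85/32 (H0) depth=32
  + 159.175.143.90/32 (H3) depth=32
  + 83.0.0.0/8 (H1) depth=8
  + 83.170.128.0/17 (H4) depth=17
  lookup 83.0.36.206: bits 01010011 walk d0:H0→d1:-→d2:-→d3:-→d4:-→d5:-→d6:-→d7:-→d8:H1 -> H1
  + 159.175.0.0/16 (H3) depth=16

== LOOKUPS ==
["H1","H2","H3","H0","H3","H3","H1"]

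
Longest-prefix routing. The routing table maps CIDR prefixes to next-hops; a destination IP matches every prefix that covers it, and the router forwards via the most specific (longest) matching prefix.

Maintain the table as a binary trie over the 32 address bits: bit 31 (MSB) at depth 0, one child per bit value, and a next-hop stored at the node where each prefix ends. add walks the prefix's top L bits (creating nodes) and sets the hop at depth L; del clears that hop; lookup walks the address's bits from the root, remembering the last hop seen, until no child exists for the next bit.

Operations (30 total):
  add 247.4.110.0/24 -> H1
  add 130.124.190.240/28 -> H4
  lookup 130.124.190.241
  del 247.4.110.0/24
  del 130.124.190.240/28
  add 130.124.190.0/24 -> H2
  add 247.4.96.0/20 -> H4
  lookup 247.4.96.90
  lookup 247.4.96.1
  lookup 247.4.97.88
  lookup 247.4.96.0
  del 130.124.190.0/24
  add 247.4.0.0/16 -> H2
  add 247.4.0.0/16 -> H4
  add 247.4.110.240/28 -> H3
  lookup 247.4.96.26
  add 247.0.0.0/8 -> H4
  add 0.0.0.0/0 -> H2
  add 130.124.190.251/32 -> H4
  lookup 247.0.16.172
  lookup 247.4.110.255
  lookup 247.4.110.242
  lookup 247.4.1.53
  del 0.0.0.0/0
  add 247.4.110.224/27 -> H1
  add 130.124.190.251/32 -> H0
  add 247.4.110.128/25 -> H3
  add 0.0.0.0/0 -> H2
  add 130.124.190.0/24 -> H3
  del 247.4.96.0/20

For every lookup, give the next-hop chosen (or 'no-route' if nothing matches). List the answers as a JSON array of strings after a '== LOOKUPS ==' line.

Trace:
  + 247.4.110.0/24 (H1) depth=24
  + 130.124.190.240/28 (H4) depth=28
  ? 130.124.190.241  path d0:-→d1:-→d2:-→d3:-→d4:-→d5:-→d6:-→d7:-→d8:-→d9:-→d10:-→d11:-→d12:-→d13:-→d14:-→d15:-→d16:-→d17:-→d18:-→d19:-→d20:-→d21:-→d22:-→d23:-→d24:-→d25:-→d26:-→d27:-→d28:H4  best=H4
  - 247.4.110.0/24 clear@24
  - 130.124.190.240/28 clear@28
  + 130.124.190.0/24 (H2) depth=24
  + 247.4.96.0/20 (H4) depth=20
  ? 247.4.96.90  path d0:-→d1:-→d2:-→d3:-→d4:-→d5:-→d6:-→d7:-→d8:-→d9:-→d10:-→d11:-→d12:-→d13:-→d14:-→d15:-→d16:-→d17:-→d18:-→d19:-→d20:H4  best=H4
  ? 247.4.96.1  path d0:-→d1:-→d2:-→d3:-→d4:-→d5:-→d6:-→d7:-→d8:-→d9:-→d10:-→d11:-→d12:-→d13:-→d14:-→d15:-→d16:-→d17:-→d18:-→d19:-→d20:H4  best=H4
  ? 247.4.97.88  path d0:-→d1:-→d2:-→d3:-→d4:-→d5:-→d6:-→d7:-→d8:-→d9:-→d10:-→d11:-→d12:-→d13:-→d14:-→d15:-→d16:-→d17:-→d18:-→d19:-→d20:H4  best=H4
  ? 247.4.96.0  path d0:-→d1:-→d2:-→d3:-→d4:-→d5:-→d6:-→d7:-→d8:-→d9:-→d10:-→d11:-→d12:-→d13:-→d14:-→d15:-→d16:-→d17:-→d18:-→d19:-→d20:H4  best=H4
  - 130.124.190.0/24 clear@24
  + 247.4.0.0/16 (H2) depth=16
  + 247.4.0.0/16 (H4) depth=16
  + 247.4.110.240/28 (H3) depth=28
  ? 247.4.96.26  path d0:-→d1:-→d2:-→d3:-→d4:-→d5:-→d6:-→d7:-→d8:-→d9:-→d10:-→d11:-→d12:-→d13:-→d14:-→d15:-→d16:H4→d17:-→d18:-→d19:-→d20:H4  best=H4
  + 247.0.0.0/8 (H4) depth=8
  + 0.0.0.0/0 (H2) depth=0
  + 130.124.190.251/32 (H4) depth=32
  ? 247.0.16.172  path d0:H2→d1:-→d2:-→d3:-→d4:-→d5:-→d6:-→d7:-→d8:H4→d9:-→d10:-→d11:-→d12:-→d13:-  best=H4
  ? 247.4.110.255  path d0:H2→d1:-→d2:-→d3:-→d4:-→d5:-→d6:-→d7:-→d8:H4→d9:-→d10:-→d11:-→d12:-→d13:-→d14:-→d15:-→d16:H4→d17:-→d18:-→d19:-→d20:H4→d21:-→d22:-→d23:-→d24:-→d25:-→d26:-→d27:-→d28:H3  best=H3
  ? 247.4.110.242  path d0:H2→d1:-→d2:-→d3:-→d4:-→d5:-→d6:-→d7:-→d8:H4→d9:-→d10:-→d11:-→d12:-→d13:-→d14:-→d15:-→d16:H4→d17:-→d18:-→d19:-→d20:H4→d21:-→d22:-→d23:-→d24:-→d25:-→d26:-→d27:-→d28:H3  best=H3
  ? 247.4.1.53  path d0:H2→d1:-→d2:-→d3:-→d4:-→d5:-→d6:-→d7:-→d8:H4→d9:-→d10:-→d11:-→d12:-→d13:-→d14:-→d15:-→d16:H4→d17:-  best=H4
  - 0.0.0.0/0 clear@0
  + 247.4.110.224/27 (H1) depth=27
  + 130.124.190.251/32 (H0) depth=32
  + 247.4.110.128/25 (H3) depth=25
  + 0.0.0.0/0 (H2) depth=0
  + 130.124.190.0/24 (H3) depth=24
  - 247.4.96.0/20 clear@20

== LOOKUPS ==
["H4","H4","H4","H4","H4","H4","H4","H3","H3","H4"]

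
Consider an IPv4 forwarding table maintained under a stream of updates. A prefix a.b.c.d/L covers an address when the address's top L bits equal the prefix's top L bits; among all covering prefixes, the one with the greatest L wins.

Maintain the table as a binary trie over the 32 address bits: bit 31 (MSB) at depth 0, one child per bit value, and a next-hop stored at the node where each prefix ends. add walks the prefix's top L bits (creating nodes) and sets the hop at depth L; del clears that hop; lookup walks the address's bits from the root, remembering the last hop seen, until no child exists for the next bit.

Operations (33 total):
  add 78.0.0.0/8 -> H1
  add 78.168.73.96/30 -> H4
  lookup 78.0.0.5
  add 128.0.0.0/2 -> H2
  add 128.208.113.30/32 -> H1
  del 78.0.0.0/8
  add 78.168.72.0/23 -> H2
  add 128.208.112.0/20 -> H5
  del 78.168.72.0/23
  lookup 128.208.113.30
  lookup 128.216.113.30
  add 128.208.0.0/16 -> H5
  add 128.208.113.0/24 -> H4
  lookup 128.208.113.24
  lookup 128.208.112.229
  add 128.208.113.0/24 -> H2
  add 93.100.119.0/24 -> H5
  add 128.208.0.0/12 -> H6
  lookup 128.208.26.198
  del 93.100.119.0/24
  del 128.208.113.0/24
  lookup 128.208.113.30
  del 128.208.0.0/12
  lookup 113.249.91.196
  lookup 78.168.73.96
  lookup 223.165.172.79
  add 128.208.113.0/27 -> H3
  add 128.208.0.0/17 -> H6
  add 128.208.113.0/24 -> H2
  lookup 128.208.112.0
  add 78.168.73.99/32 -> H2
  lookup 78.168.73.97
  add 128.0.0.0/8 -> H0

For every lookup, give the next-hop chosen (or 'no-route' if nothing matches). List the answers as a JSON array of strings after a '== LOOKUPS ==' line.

Process each operation:
  + 78.0.0.0/8 (H1) depth=8
  + 78.168.73.96/30 (H4) depth=30
  lookup 78.0.0.5: bits 01001110 walk d0:-→d1:-→d2:-→d3:-→d4:-→d5:-→d6:-→d7:-→d8:H1 -> H1
  + 128.0.0.0/2 (H2) depth=2
  + 128.208.113.30/32 (H1) depth=32
  del 78.0.0.0/8 (clear depth 8)
  + 78.168.72.0/23 (H2) depth=23
  + 128.208.112.0/20 (H5) depth=20
  del 78.168.72.0/23 (clear depth 23)
  lookup 128.208.113.30: bits 10000000110100000111000100011110 walk d0:-→d1:-→d2:H2→d3:-→d4:-→d5:-→d6:-→d7:-→d8:-→d9:-→d10:-→d11:-→d12:-→d13:-→d14:-→d15:-→d16:-→d17:-→d18:-→d19:-→d20:H5→d21:-→d22:-→d23:-→d24:-→d25:-→d26:-→d27:-→d28:-→d29:-→d30:-→d31:-→d32:H1 -> H1
  lookup 128.216.113.30: bits 100000001101 walk d0:-→d1:-→d2:H2→d3:-→d4:-→d5:-→d6:-→d7:-→d8:-→d9:-→d10:-→d11:-→d12:- -> H2
  + 128.208.0.0/16 (H5) depth=16
  + 128.208.113.0/24 (H4) depth=24
  lookup 128.208.113.24: bits 10000000110100000111000100011 walk d0:-→d1:-→d2:H2→d3:-→d4:-→d5:-→d6:-→d7:-→d8:-→d9:-→d10:-→d11:-→d12:-→d13:-→d14:-→d15:-→d16:H5→d17:-→d18:-→d19:-→d20:H5→d21:-→d22:-→d23:-→d24:H4→d25:-→d26:-→d27:-→d28:-→d29:- -> H4
  lookup 128.208.112.229: bits 10000000110100000111000 walk d0:-→d1:-→d2:H2→d3:-→d4:-→d5:-→d6:-→d7:-→d8:-→d9:-→d10:-→d11:-→d12:-→d13:-→d14:-→d15:-→d16:H5→d17:-→d18:-→d19:-→d20:H5→d21:-→d22:-→d23:- -> H5
  + 128.208.113.0/24 (H2) depth=24
  + 93.100.119.0/24 (H5) depth=24
  + 128.208.0.0/12 (H6) depth=12
  lookup 128.208.26.198: bits 10000000110100000 walk d0:-→d1:-→d2:H2→d3:-→d4:-→d5:-→d6:-→d7:-→d8:-→d9:-→d10:-→d11:-→d12:H6→d13:-→d14:-→d15:-→d16:H5→d17:- -> H5
  del 93.100.119.0/24 (clear depth 24)
  del 128.208.113.0/24 (clear depth 24)
  lookup 128.208.113.30: bits 10000000110100000111000100011110 walk d0:-→d1:-→d2:H2→d3:-→d4:-→d5:-→d6:-→d7:-→d8:-→d9:-→d10:-→d11:-→d12:H6→d13:-→d14:-→d15:-→d16:H5→d17:-→d18:-→d19:-→d20:H5→d21:-→d22:-→d23:-→d24:-→d25:-→d26:-→d27:-→d28:-→d29:-→d30:-→d31:-→d32:H1 -> H1
  del 128.208.0.0/12 (clear depth 12)
  lookup 113.249.91.196: bits 01 walk d0:-→d1:-→d2:- -> no-route
  lookup 78.168.73.96: bits 010011101010100001001001011000 walk d0:-→d1:-→d2:-→d3:-→d4:-→d5:-→d6:-→d7:-→d8:-→d9:-→d10:-→d11:-→d12:-→d13:-→d14:-→d15:-→d16:-→d17:-→d18:-→d19:-→d20:-→d21:-→d22:-→d23:-→d24:-→d25:-→d26:-→d27:-→d28:-→d29:-→d30:H4 -> H4
  lookup 223.165.172.79: bits 1 walk d0:-→d1:- -> no-route
  + 128.208.113.0/27 (H3) depth=27
  + 128.208.0.0/17 (H6) depth=17
  + 128.208.113.0/24 (H2) depth=24
  lookup 128.208.112.0: bits 10000000110100000111000 walk d0:-→d1:-→d2:H2→d3:-→d4:-→d5:-→d6:-→d7:-→d8:-→d9:-→d10:-→d11:-→d12:-→d13:-→d14:-→d15:-→d16:H5→d17:H6→d18:-→d19:-→d20:H5→d21:-→d22:-→d23:- -> H5
  + 78.168.73.99/32 (H2) depth=32
  lookup 78.168.73.97: bits 010011101010100001001001011000 walk d0:-→d1:-→d2:-→d3:-→d4:-→d5:-→d6:-→d7:-→d8:-→d9:-→d10:-→d11:-→d12:-→d13:-→d14:-→d15:-→d16:-→d17:-→d18:-→d19:-→d20:-→d21:-→d22:-→d23:-→d24:-→d25:-→d26:-→d27:-→d28:-→d29:-→d30:H4 -> H4
  + 128.0.0.0/8 (H0) depth=8

== LOOKUPS ==
["H1","H1","H2","H4","H5","H5","H1","no-route","H4","no-route","H5","H4"]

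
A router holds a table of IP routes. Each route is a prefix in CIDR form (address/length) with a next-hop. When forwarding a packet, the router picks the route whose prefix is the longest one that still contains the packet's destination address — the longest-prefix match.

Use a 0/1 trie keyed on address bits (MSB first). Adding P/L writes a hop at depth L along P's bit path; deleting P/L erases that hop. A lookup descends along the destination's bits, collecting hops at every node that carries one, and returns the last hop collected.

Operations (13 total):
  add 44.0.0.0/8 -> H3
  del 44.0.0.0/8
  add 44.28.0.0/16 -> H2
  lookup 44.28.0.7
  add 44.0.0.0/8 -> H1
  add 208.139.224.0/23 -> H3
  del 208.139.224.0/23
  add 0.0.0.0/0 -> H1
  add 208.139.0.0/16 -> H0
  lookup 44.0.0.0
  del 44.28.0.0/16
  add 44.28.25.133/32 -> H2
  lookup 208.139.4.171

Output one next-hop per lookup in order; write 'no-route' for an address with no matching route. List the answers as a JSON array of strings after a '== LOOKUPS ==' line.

Process each operation:
  + 44.0.0.0/8 (H3) depth=8
  del 44.0.0.0/8 (clear depth 8)
  + 44.28.0.0/16 (H2) depth=16
  lookup 44.28.0.7: bits 0010110000011100 walk d0:-→d1:-→d2:-→d3:-→d4:-→d5:-→d6:-→d7:-→d8:-→d9:-→d10:-→d11:-→d12:-→d13:-→d14:-→d15:-→d16:H2 -> H2
  + 44.0.0.0/8 (H1) depth=8
  + 208.139.224.0/23 (H3) depth=23
  del 208.139.224.0/23 (clear depth 23)
  + 0.0.0.0/0 (H1) depth=0
  + 208.139.0.0/16 (H0) depth=16
  lookup 44.0.0.0: bits 00101100000 walk d0:H1→d1:-→d2:-→d3:-→d4:-→d5:-→d6:-→d7:-→d8:H1→d9:-→d10:-→d11:- -> H1
  del 44.28.0.0/16 (clear depth 16)
  + 44.28.25.133/32 (H2) depth=32
  lookup 208.139.4.171: bits 1101000010001011 walk d0:H1→d1:-→d2:-→d3:-→d4:-→d5:-→d6:-→d7:-→d8:-→d9:-→d10:-→d11:-→d12:-→d13:-→d14:-→d15:-→d16:H0 -> H0

== LOOKUPS ==
["H2","H1","H0"]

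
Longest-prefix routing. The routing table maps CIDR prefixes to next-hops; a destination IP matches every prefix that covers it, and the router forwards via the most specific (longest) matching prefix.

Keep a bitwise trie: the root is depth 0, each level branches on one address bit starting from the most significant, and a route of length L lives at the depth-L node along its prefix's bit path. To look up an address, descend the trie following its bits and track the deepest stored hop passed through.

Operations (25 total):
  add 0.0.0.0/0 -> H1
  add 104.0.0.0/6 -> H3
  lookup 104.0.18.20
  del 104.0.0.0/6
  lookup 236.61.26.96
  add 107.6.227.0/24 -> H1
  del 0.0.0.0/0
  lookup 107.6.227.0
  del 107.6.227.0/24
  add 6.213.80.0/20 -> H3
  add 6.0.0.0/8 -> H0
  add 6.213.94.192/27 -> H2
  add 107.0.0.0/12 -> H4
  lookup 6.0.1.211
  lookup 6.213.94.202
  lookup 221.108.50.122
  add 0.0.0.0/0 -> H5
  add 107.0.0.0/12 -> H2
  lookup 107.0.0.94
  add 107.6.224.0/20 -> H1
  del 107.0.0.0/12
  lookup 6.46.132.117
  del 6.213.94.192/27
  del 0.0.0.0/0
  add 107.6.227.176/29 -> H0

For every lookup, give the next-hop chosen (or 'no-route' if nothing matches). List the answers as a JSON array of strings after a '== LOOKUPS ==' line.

Process each operation:
  add 0.0.0.0/0 -> H1 at depth 0
  add 104.0.0.0/6 -> H3 at depth 6
  ? 104.0.18.20  path d0:H1→d1:-→d2:-→d3:-→d4:-→d5:-→d6:H3  best=H3
  - 104.0.0.0/6 clear@6
  ? 236.61.26.96  path d0:H1  best=H1
  add 107.6.227.0/24 -> H1 at depth 24
  - 0.0.0.0/0 clear@0
  ? 107.6.227.0  path d0:-→d1:-→d2:-→d3:-→d4:-→d5:-→d6:-→d7:-→d8:-→d9:-→d10:-→d11:-→d12:-→d13:-→d14:-→d15:-→d16:-→d17:-→d18:-→d19:-→d20:-→d21:-→d22:-→d23:-→d24:H1  best=H1
  - 107.6.227.0/24 clear@24
  add 6.213.80.0/20 -> H3 at depth 20
  add 6.0.0.0/8 -> H0 at depth 8
  add 6.213.94.192/27 -> H2 at depth 27
  add 107.0.0.0/12 -> H4 at depth 12
  ? 6.0.1.211  path d0:-→d1:-→d2:-→d3:-→d4:-→d5:-→d6:-→d7:-→d8:H0  best=H0
  ? 6.213.94.202  path d0:-→d1:-→d2:-→d3:-→d4:-→d5:-→d6:-→d7:-→d8:H0→d9:-→d10:-→d11:-→d12:-→d13:-→d14:-→d15:-→d16:-→d17:-→d18:-→d19:-→d20:H3→d21:-→d22:-→d23:-→d24:-→d25:-→d26:-→d27:H2  best=H2
  ? 221.108.50.122  path d0:-  best=no-route
  add 0.0.0.0/0 -> H5 at depth 0
  add 107.0.0.0/12 -> H2 at depth 12
  ? 107.0.0.94  path d0:H5→d1:-→d2:-→d3:-→d4:-→d5:-→d6:-→d7:-→d8:-→d9:-→d10:-→d11:-→d12:H2→d13:-  best=H2
  add 107.6.224.0/20 -> H1 at depth 20
  - 107.0.0.0/12 clear@12
  ? 6.46.132.117  path d0:H5→d1:-→d2:-→d3:-→d4:-→d5:-→d6:-→d7:-→d8:H0  best=H0
  - 6.213.94.192/27 clear@27
  - 0.0.0.0/0 clear@0
  add 107.6.227.176/29 -> H0 at depth 29

== LOOKUPS ==
["H3","H1","H1","H0","H2","no-route","H2","H0"]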